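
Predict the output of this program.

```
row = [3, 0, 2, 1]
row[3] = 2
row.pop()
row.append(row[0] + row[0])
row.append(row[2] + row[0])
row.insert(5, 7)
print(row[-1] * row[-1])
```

row[3] = 2 → [3, 0, 2, 2]
pop() removes 2 → [3, 0, 2]
append row[0]+row[0] = 3+3 = 6 → [3, 0, 2, 6]
append row[2]+row[0] = 2+3 = 5 → [3, 0, 2, 6, 5]
insert 7 at 5 → [3, 0, 2, 6, 5, 7]
row[-1]*row[-1] = 7*7 = 49

49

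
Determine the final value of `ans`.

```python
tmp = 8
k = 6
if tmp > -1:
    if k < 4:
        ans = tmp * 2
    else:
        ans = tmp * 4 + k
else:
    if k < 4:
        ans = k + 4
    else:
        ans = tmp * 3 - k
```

tmp=8, k=6
tmp > -1 is True; k < 4 is False
→ ans = tmp * 4 + k = 38

38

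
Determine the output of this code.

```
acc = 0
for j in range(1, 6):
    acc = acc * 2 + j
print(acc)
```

57

j=1: acc = 0*2+1 = 1
j=2: acc = 1*2+2 = 4
j=3: acc = 4*2+3 = 11
j=4: acc = 11*2+4 = 26
j=5: acc = 26*2+5 = 57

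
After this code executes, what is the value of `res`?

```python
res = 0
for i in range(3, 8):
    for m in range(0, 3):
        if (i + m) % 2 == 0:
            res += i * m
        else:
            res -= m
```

i=3,m=0: odd sum, res = 0-0 = 0
i=3,m=1: even sum, res = 0+3 = 3
i=3,m=2: odd sum, res = 3-2 = 1
i=4,m=0: even sum, res = 1+0 = 1
i=4,m=1: odd sum, res = 1-1 = 0
i=4,m=2: even sum, res = 0+8 = 8
i=5,m=0: odd sum, res = 8-0 = 8
i=5,m=1: even sum, res = 8+5 = 13
i=5,m=2: odd sum, res = 13-2 = 11
i=6,m=0: even sum, res = 11+0 = 11
i=6,m=1: odd sum, res = 11-1 = 10
i=6,m=2: even sum, res = 10+12 = 22
i=7,m=0: odd sum, res = 22-0 = 22
i=7,m=1: even sum, res = 22+7 = 29
i=7,m=2: odd sum, res = 29-2 = 27

27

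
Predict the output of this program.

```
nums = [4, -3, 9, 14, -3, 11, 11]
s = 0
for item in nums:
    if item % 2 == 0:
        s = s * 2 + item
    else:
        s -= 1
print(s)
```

15

item=4: even, s = 0*2+4 = 4
item=-3: not even, s = 4-1 = 3
item=9: not even, s = 3-1 = 2
item=14: even, s = 2*2+14 = 18
item=-3: not even, s = 18-1 = 17
item=11: not even, s = 17-1 = 16
item=11: not even, s = 16-1 = 15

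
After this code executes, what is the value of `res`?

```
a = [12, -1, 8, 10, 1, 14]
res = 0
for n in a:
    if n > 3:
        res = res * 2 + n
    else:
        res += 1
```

172

n=12: >3, res = 0*2+12 = 12
n=-1: not >3, res = 12+1 = 13
n=8: >3, res = 13*2+8 = 34
n=10: >3, res = 34*2+10 = 78
n=1: not >3, res = 78+1 = 79
n=14: >3, res = 79*2+14 = 172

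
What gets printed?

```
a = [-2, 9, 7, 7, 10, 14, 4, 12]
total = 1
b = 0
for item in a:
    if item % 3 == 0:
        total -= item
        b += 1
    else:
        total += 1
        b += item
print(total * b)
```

item=-2: not %3==0, total = 1+1 = 2; b=-2
item=9: %3==0, total = 2-9 = -7; b=-1
item=7: not %3==0, total = (-7)+1 = -6; b=6
item=7: not %3==0, total = (-6)+1 = -5; b=13
item=10: not %3==0, total = (-5)+1 = -4; b=23
item=14: not %3==0, total = (-4)+1 = -3; b=37
item=4: not %3==0, total = (-3)+1 = -2; b=41
item=12: %3==0, total = (-2)-12 = -14; b=42
total*b = (-14)*42 = -588

-588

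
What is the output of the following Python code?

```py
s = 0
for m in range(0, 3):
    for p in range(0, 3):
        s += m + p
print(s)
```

m=0,p=0: s = 0+0 = 0
m=0,p=1: s = 0+1 = 1
m=0,p=2: s = 1+2 = 3
m=1,p=0: s = 3+1 = 4
m=1,p=1: s = 4+2 = 6
m=1,p=2: s = 6+3 = 9
m=2,p=0: s = 9+2 = 11
m=2,p=1: s = 11+3 = 14
m=2,p=2: s = 14+4 = 18

18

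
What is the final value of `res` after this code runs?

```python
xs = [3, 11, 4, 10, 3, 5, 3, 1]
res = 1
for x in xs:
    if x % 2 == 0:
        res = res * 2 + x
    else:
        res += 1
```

x=3: not even, res = 1+1 = 2
x=11: not even, res = 2+1 = 3
x=4: even, res = 3*2+4 = 10
x=10: even, res = 10*2+10 = 30
x=3: not even, res = 30+1 = 31
x=5: not even, res = 31+1 = 32
x=3: not even, res = 32+1 = 33
x=1: not even, res = 33+1 = 34

34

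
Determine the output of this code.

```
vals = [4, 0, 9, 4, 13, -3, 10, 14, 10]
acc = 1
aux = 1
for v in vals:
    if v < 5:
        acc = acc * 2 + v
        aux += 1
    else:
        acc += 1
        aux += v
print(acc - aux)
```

v=4: <5, acc = 1*2+4 = 6; aux=2
v=0: <5, acc = 6*2+0 = 12; aux=3
v=9: not <5, acc = 12+1 = 13; aux=12
v=4: <5, acc = 13*2+4 = 30; aux=13
v=13: not <5, acc = 30+1 = 31; aux=26
v=-3: <5, acc = 31*2+(-3) = 59; aux=27
v=10: not <5, acc = 59+1 = 60; aux=37
v=14: not <5, acc = 60+1 = 61; aux=51
v=10: not <5, acc = 61+1 = 62; aux=61
acc-aux = 62-61 = 1

1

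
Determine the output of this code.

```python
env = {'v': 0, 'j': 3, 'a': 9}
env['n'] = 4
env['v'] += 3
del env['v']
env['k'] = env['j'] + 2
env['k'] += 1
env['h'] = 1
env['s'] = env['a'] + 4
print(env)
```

env['n'] = 4 → {'v': 0, 'j': 3, 'a': 9, 'n': 4}
env['v'] = 0+3 = 3 → {'v': 3, 'j': 3, 'a': 9, 'n': 4}
del 'v' → {'j': 3, 'a': 9, 'n': 4}
env['k'] = env['j']+2 = 5 → {'j': 3, 'a': 9, 'n': 4, 'k': 5}
env['k'] = 5+1 = 6 → {'j': 3, 'a': 9, 'n': 4, 'k': 6}
env['h'] = 1 → {'j': 3, 'a': 9, 'n': 4, 'k': 6, 'h': 1}
env['s'] = env['a']+4 = 13 → {'j': 3, 'a': 9, 'n': 4, 'k': 6, 'h': 1, 's': 13}

{'j': 3, 'a': 9, 'n': 4, 'k': 6, 'h': 1, 's': 13}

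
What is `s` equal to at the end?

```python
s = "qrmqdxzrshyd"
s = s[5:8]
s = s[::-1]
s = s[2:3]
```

'x'

slice [5:8] → 'xzr'
reverse → 'rzx'
slice [2:3] → 'x'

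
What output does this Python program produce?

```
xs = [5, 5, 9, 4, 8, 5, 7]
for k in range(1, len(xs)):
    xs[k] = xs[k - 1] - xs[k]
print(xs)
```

[5, 0, -9, -13, -21, -26, -33]

k=1: xs[1] = 5-5 = 0 → [5, 0, 9, 4, 8, 5, 7]
k=2: xs[2] = 0-9 = -9 → [5, 0, -9, 4, 8, 5, 7]
k=3: xs[3] = (-9)-4 = -13 → [5, 0, -9, -13, 8, 5, 7]
k=4: xs[4] = (-13)-8 = -21 → [5, 0, -9, -13, -21, 5, 7]
k=5: xs[5] = (-21)-5 = -26 → [5, 0, -9, -13, -21, -26, 7]
k=6: xs[6] = (-26)-7 = -33 → [5, 0, -9, -13, -21, -26, -33]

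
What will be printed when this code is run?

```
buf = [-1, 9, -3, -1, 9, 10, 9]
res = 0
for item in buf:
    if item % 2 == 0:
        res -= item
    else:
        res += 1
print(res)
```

item=-1: not even, res = 0+1 = 1
item=9: not even, res = 1+1 = 2
item=-3: not even, res = 2+1 = 3
item=-1: not even, res = 3+1 = 4
item=9: not even, res = 4+1 = 5
item=10: even, res = 5-10 = -5
item=9: not even, res = (-5)+1 = -4

-4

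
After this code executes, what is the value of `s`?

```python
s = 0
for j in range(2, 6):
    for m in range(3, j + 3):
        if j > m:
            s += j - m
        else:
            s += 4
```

j=2,m=3: not 2>3, s = 0+4 = 4
j=2,m=4: not 2>4, s = 4+4 = 8
j=3,m=3: not 3>3, s = 8+4 = 12
j=3,m=4: not 3>4, s = 12+4 = 16
j=3,m=5: not 3>5, s = 16+4 = 20
j=4,m=3: 4>3, s = 20+1 = 21
j=4,m=4: not 4>4, s = 21+4 = 25
j=4,m=5: not 4>5, s = 25+4 = 29
j=4,m=6: not 4>6, s = 29+4 = 33
j=5,m=3: 5>3, s = 33+2 = 35
j=5,m=4: 5>4, s = 35+1 = 36
j=5,m=5: not 5>5, s = 36+4 = 40
j=5,m=6: not 5>6, s = 40+4 = 44
j=5,m=7: not 5>7, s = 44+4 = 48

48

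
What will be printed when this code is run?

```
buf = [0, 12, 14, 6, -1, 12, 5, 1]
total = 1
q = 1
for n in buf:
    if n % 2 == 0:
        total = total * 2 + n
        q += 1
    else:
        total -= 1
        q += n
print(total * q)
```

n=0: even, total = 1*2+0 = 2; q=2
n=12: even, total = 2*2+12 = 16; q=3
n=14: even, total = 16*2+14 = 46; q=4
n=6: even, total = 46*2+6 = 98; q=5
n=-1: not even, total = 98-1 = 97; q=4
n=12: even, total = 97*2+12 = 206; q=5
n=5: not even, total = 206-1 = 205; q=10
n=1: not even, total = 205-1 = 204; q=11
total*q = 204*11 = 2244

2244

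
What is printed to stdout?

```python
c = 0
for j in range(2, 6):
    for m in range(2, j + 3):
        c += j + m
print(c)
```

j=2,m=2: c = 0+4 = 4
j=2,m=3: c = 4+5 = 9
j=2,m=4: c = 9+6 = 15
j=3,m=2: c = 15+5 = 20
j=3,m=3: c = 20+6 = 26
j=3,m=4: c = 26+7 = 33
j=3,m=5: c = 33+8 = 41
j=4,m=2: c = 41+6 = 47
j=4,m=3: c = 47+7 = 54
j=4,m=4: c = 54+8 = 62
j=4,m=5: c = 62+9 = 71
j=4,m=6: c = 71+10 = 81
j=5,m=2: c = 81+7 = 88
j=5,m=3: c = 88+8 = 96
j=5,m=4: c = 96+9 = 105
j=5,m=5: c = 105+10 = 115
j=5,m=6: c = 115+11 = 126
j=5,m=7: c = 126+12 = 138

138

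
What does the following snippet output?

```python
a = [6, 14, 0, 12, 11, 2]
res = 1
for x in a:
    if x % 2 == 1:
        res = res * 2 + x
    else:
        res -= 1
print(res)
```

x=6: not odd, res = 1-1 = 0
x=14: not odd, res = 0-1 = -1
x=0: not odd, res = (-1)-1 = -2
x=12: not odd, res = (-2)-1 = -3
x=11: odd, res = (-3)*2+11 = 5
x=2: not odd, res = 5-1 = 4

4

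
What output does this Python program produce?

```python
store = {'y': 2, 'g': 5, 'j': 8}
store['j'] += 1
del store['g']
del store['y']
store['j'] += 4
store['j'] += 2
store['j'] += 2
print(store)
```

store['j'] = 8+1 = 9 → {'y': 2, 'g': 5, 'j': 9}
del 'g' → {'y': 2, 'j': 9}
del 'y' → {'j': 9}
store['j'] = 9+4 = 13 → {'j': 13}
store['j'] = 13+2 = 15 → {'j': 15}
store['j'] = 15+2 = 17 → {'j': 17}

{'j': 17}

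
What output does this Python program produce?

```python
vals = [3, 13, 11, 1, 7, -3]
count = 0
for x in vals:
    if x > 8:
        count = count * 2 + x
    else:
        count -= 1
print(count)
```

30

x=3: not >8, count = 0-1 = -1
x=13: >8, count = (-1)*2+13 = 11
x=11: >8, count = 11*2+11 = 33
x=1: not >8, count = 33-1 = 32
x=7: not >8, count = 32-1 = 31
x=-3: not >8, count = 31-1 = 30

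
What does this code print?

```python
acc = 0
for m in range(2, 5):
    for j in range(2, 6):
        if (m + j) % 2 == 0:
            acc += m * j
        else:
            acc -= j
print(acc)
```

38

m=2,j=2: even sum, acc = 0+4 = 4
m=2,j=3: odd sum, acc = 4-3 = 1
m=2,j=4: even sum, acc = 1+8 = 9
m=2,j=5: odd sum, acc = 9-5 = 4
m=3,j=2: odd sum, acc = 4-2 = 2
m=3,j=3: even sum, acc = 2+9 = 11
m=3,j=4: odd sum, acc = 11-4 = 7
m=3,j=5: even sum, acc = 7+15 = 22
m=4,j=2: even sum, acc = 22+8 = 30
m=4,j=3: odd sum, acc = 30-3 = 27
m=4,j=4: even sum, acc = 27+16 = 43
m=4,j=5: odd sum, acc = 43-5 = 38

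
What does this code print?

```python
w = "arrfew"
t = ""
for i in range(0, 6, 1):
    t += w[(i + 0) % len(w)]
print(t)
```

arrfew

i=0: add w[0]='a' → 'a'
i=1: add w[1]='r' → 'ar'
i=2: add w[2]='r' → 'arr'
i=3: add w[3]='f' → 'arrf'
i=4: add w[4]='e' → 'arrfe'
i=5: add w[5]='w' → 'arrfew'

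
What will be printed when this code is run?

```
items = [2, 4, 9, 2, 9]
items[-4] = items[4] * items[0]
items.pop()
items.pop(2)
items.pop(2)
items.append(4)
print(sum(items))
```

items[-4] = items[4]*items[0] = 9*2 = 18 → [2, 18, 9, 2, 9]
pop() removes 9 → [2, 18, 9, 2]
pop(2) removes 9 → [2, 18, 2]
pop(2) removes 2 → [2, 18]
append 4 → [2, 18, 4]
sum = 24

24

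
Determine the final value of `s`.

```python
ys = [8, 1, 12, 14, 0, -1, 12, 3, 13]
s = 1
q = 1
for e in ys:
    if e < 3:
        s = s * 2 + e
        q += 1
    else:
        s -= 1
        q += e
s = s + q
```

e=8: not <3, s = 1-1 = 0; q=9
e=1: <3, s = 0*2+1 = 1; q=10
e=12: not <3, s = 1-1 = 0; q=22
e=14: not <3, s = 0-1 = -1; q=36
e=0: <3, s = (-1)*2+0 = -2; q=37
e=-1: <3, s = (-2)*2+(-1) = -5; q=38
e=12: not <3, s = (-5)-1 = -6; q=50
e=3: not <3, s = (-6)-1 = -7; q=53
e=13: not <3, s = (-7)-1 = -8; q=66
s+q = (-8)+66 = 58

58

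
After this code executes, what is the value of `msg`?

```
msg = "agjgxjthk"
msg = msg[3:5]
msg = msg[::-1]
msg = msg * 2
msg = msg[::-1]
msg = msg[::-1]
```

slice [3:5] → 'gx'
reverse → 'xg'
repeat ×2 → 'xgxg'
reverse → 'gxgx'
reverse → 'xgxg'

'xgxg'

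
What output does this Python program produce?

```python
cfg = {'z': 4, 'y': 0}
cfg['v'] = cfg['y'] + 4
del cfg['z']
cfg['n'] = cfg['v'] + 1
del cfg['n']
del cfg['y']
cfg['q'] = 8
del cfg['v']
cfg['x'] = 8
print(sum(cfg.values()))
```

cfg['v'] = cfg['y']+4 = 4 → {'z': 4, 'y': 0, 'v': 4}
del 'z' → {'y': 0, 'v': 4}
cfg['n'] = cfg['v']+1 = 5 → {'y': 0, 'v': 4, 'n': 5}
del 'n' → {'y': 0, 'v': 4}
del 'y' → {'v': 4}
cfg['q'] = 8 → {'v': 4, 'q': 8}
del 'v' → {'q': 8}
cfg['x'] = 8 → {'q': 8, 'x': 8}
sum of values = 16

16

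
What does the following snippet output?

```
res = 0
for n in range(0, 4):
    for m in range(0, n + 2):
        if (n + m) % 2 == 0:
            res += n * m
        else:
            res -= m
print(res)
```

n=0,m=0: even sum, res = 0+0 = 0
n=0,m=1: odd sum, res = 0-1 = -1
n=1,m=0: odd sum, res = (-1)-0 = -1
n=1,m=1: even sum, res = (-1)+1 = 0
n=1,m=2: odd sum, res = 0-2 = -2
n=2,m=0: even sum, res = (-2)+0 = -2
n=2,m=1: odd sum, res = (-2)-1 = -3
n=2,m=2: even sum, res = (-3)+4 = 1
n=2,m=3: odd sum, res = 1-3 = -2
n=3,m=0: odd sum, res = (-2)-0 = -2
n=3,m=1: even sum, res = (-2)+3 = 1
n=3,m=2: odd sum, res = 1-2 = -1
n=3,m=3: even sum, res = (-1)+9 = 8
n=3,m=4: odd sum, res = 8-4 = 4

4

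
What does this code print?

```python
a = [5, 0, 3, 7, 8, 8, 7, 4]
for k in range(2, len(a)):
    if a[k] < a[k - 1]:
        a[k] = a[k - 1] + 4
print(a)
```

[5, 0, 3, 7, 8, 8, 12, 16]

k=2: 3>=0, unchanged → [5, 0, 3, 7, 8, 8, 7, 4]
k=3: 7>=3, unchanged → [5, 0, 3, 7, 8, 8, 7, 4]
k=4: 8>=7, unchanged → [5, 0, 3, 7, 8, 8, 7, 4]
k=5: 8>=8, unchanged → [5, 0, 3, 7, 8, 8, 7, 4]
k=6: 7<8, a[6] = 8+4 = 12 → [5, 0, 3, 7, 8, 8, 12, 4]
k=7: 4<12, a[7] = 12+4 = 16 → [5, 0, 3, 7, 8, 8, 12, 16]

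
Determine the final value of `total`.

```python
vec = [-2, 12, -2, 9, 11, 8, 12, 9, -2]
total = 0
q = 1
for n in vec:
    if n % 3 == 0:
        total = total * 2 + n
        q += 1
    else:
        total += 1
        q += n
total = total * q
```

n=-2: not %3==0, total = 0+1 = 1; q=-1
n=12: %3==0, total = 1*2+12 = 14; q=0
n=-2: not %3==0, total = 14+1 = 15; q=-2
n=9: %3==0, total = 15*2+9 = 39; q=-1
n=11: not %3==0, total = 39+1 = 40; q=10
n=8: not %3==0, total = 40+1 = 41; q=18
n=12: %3==0, total = 41*2+12 = 94; q=19
n=9: %3==0, total = 94*2+9 = 197; q=20
n=-2: not %3==0, total = 197+1 = 198; q=18
total*q = 198*18 = 3564

3564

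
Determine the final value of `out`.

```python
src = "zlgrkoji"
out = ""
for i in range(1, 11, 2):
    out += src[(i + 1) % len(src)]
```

'gkjzg'

i=1: add src[2]='g' → 'g'
i=3: add src[4]='k' → 'gk'
i=5: add src[6]='j' → 'gkj'
i=7: add src[0]='z' → 'gkjz'
i=9: add src[2]='g' → 'gkjzg'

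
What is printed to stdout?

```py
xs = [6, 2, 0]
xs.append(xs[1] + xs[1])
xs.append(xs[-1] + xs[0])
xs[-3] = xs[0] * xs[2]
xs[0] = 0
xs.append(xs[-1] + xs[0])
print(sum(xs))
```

append xs[1]+xs[1] = 2+2 = 4 → [6, 2, 0, 4]
append xs[-1]+xs[0] = 4+6 = 10 → [6, 2, 0, 4, 10]
xs[-3] = xs[0]*xs[2] = 6*0 = 0 → [6, 2, 0, 4, 10]
xs[0] = 0 → [0, 2, 0, 4, 10]
append xs[-1]+xs[0] = 10+0 = 10 → [0, 2, 0, 4, 10, 10]
sum = 26

26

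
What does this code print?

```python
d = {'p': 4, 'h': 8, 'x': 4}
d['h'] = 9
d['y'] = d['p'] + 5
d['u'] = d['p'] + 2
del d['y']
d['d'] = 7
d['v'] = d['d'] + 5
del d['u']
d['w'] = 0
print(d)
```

{'p': 4, 'h': 9, 'x': 4, 'd': 7, 'v': 12, 'w': 0}

d['h'] = 9 → {'p': 4, 'h': 9, 'x': 4}
d['y'] = d['p']+5 = 9 → {'p': 4, 'h': 9, 'x': 4, 'y': 9}
d['u'] = d['p']+2 = 6 → {'p': 4, 'h': 9, 'x': 4, 'y': 9, 'u': 6}
del 'y' → {'p': 4, 'h': 9, 'x': 4, 'u': 6}
d['d'] = 7 → {'p': 4, 'h': 9, 'x': 4, 'u': 6, 'd': 7}
d['v'] = d['d']+5 = 12 → {'p': 4, 'h': 9, 'x': 4, 'u': 6, 'd': 7, 'v': 12}
del 'u' → {'p': 4, 'h': 9, 'x': 4, 'd': 7, 'v': 12}
d['w'] = 0 → {'p': 4, 'h': 9, 'x': 4, 'd': 7, 'v': 12, 'w': 0}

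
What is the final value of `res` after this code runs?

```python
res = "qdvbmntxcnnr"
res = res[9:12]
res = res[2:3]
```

'r'

slice [9:12] → 'nnr'
slice [2:3] → 'r'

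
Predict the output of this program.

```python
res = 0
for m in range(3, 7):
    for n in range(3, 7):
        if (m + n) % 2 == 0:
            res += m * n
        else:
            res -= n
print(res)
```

128

m=3,n=3: even sum, res = 0+9 = 9
m=3,n=4: odd sum, res = 9-4 = 5
m=3,n=5: even sum, res = 5+15 = 20
m=3,n=6: odd sum, res = 20-6 = 14
m=4,n=3: odd sum, res = 14-3 = 11
m=4,n=4: even sum, res = 11+16 = 27
m=4,n=5: odd sum, res = 27-5 = 22
m=4,n=6: even sum, res = 22+24 = 46
m=5,n=3: even sum, res = 46+15 = 61
m=5,n=4: odd sum, res = 61-4 = 57
m=5,n=5: even sum, res = 57+25 = 82
m=5,n=6: odd sum, res = 82-6 = 76
m=6,n=3: odd sum, res = 76-3 = 73
m=6,n=4: even sum, res = 73+24 = 97
m=6,n=5: odd sum, res = 97-5 = 92
m=6,n=6: even sum, res = 92+36 = 128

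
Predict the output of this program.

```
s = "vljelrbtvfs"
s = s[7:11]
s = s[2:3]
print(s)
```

f

slice [7:11] → 'tvfs'
slice [2:3] → 'f'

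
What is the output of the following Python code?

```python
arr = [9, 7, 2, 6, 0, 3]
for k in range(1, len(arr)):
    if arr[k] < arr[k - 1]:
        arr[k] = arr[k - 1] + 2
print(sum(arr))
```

k=1: 7<9, arr[1] = 9+2 = 11 → [9, 11, 2, 6, 0, 3]
k=2: 2<11, arr[2] = 11+2 = 13 → [9, 11, 13, 6, 0, 3]
k=3: 6<13, arr[3] = 13+2 = 15 → [9, 11, 13, 15, 0, 3]
k=4: 0<15, arr[4] = 15+2 = 17 → [9, 11, 13, 15, 17, 3]
k=5: 3<17, arr[5] = 17+2 = 19 → [9, 11, 13, 15, 17, 19]
sum = 84

84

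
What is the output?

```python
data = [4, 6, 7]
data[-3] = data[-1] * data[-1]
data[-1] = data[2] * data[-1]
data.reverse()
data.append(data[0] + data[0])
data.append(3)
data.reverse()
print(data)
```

[3, 98, 49, 6, 49]

data[-3] = data[-1]*data[-1] = 7*7 = 49 → [49, 6, 7]
data[-1] = data[2]*data[-1] = 7*7 = 49 → [49, 6, 49]
reverse → [49, 6, 49]
append data[0]+data[0] = 49+49 = 98 → [49, 6, 49, 98]
append 3 → [49, 6, 49, 98, 3]
reverse → [3, 98, 49, 6, 49]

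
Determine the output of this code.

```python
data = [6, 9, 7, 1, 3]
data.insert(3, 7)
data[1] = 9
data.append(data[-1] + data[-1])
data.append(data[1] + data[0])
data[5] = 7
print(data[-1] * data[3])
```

105

insert 7 at 3 → [6, 9, 7, 7, 1, 3]
data[1] = 9 → [6, 9, 7, 7, 1, 3]
append data[-1]+data[-1] = 3+3 = 6 → [6, 9, 7, 7, 1, 3, 6]
append data[1]+data[0] = 9+6 = 15 → [6, 9, 7, 7, 1, 3, 6, 15]
data[5] = 7 → [6, 9, 7, 7, 1, 7, 6, 15]
data[-1]*data[3] = 15*7 = 105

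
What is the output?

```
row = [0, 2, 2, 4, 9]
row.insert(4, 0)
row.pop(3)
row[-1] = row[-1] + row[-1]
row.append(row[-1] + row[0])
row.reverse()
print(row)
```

[18, 18, 0, 2, 2, 0]

insert 0 at 4 → [0, 2, 2, 4, 0, 9]
pop(3) removes 4 → [0, 2, 2, 0, 9]
row[-1] = row[-1]+row[-1] = 9+9 = 18 → [0, 2, 2, 0, 18]
append row[-1]+row[0] = 18+0 = 18 → [0, 2, 2, 0, 18, 18]
reverse → [18, 18, 0, 2, 2, 0]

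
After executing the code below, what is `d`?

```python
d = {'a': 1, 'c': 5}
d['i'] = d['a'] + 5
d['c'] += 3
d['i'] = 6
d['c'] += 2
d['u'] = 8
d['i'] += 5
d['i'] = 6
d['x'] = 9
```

d['i'] = d['a']+5 = 6 → {'a': 1, 'c': 5, 'i': 6}
d['c'] = 5+3 = 8 → {'a': 1, 'c': 8, 'i': 6}
d['i'] = 6 → {'a': 1, 'c': 8, 'i': 6}
d['c'] = 8+2 = 10 → {'a': 1, 'c': 10, 'i': 6}
d['u'] = 8 → {'a': 1, 'c': 10, 'i': 6, 'u': 8}
d['i'] = 6+5 = 11 → {'a': 1, 'c': 10, 'i': 11, 'u': 8}
d['i'] = 6 → {'a': 1, 'c': 10, 'i': 6, 'u': 8}
d['x'] = 9 → {'a': 1, 'c': 10, 'i': 6, 'u': 8, 'x': 9}

{'a': 1, 'c': 10, 'i': 6, 'u': 8, 'x': 9}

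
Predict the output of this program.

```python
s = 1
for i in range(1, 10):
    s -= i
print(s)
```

-44

i=1: s = 1-1 = 0
i=2: s = 0-2 = -2
i=3: s = (-2)-3 = -5
i=4: s = (-5)-4 = -9
i=5: s = (-9)-5 = -14
i=6: s = (-14)-6 = -20
i=7: s = (-20)-7 = -27
i=8: s = (-27)-8 = -35
i=9: s = (-35)-9 = -44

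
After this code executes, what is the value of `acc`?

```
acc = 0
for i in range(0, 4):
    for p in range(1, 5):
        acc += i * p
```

i=0,p=1: acc = 0+0 = 0
i=0,p=2: acc = 0+0 = 0
i=0,p=3: acc = 0+0 = 0
i=0,p=4: acc = 0+0 = 0
i=1,p=1: acc = 0+1 = 1
i=1,p=2: acc = 1+2 = 3
i=1,p=3: acc = 3+3 = 6
i=1,p=4: acc = 6+4 = 10
i=2,p=1: acc = 10+2 = 12
i=2,p=2: acc = 12+4 = 16
i=2,p=3: acc = 16+6 = 22
i=2,p=4: acc = 22+8 = 30
i=3,p=1: acc = 30+3 = 33
i=3,p=2: acc = 33+6 = 39
i=3,p=3: acc = 39+9 = 48
i=3,p=4: acc = 48+12 = 60

60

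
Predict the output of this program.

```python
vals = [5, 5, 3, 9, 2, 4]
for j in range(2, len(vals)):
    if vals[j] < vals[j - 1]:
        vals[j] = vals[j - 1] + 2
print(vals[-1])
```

j=2: 3<5, vals[2] = 5+2 = 7 → [5, 5, 7, 9, 2, 4]
j=3: 9>=7, unchanged → [5, 5, 7, 9, 2, 4]
j=4: 2<9, vals[4] = 9+2 = 11 → [5, 5, 7, 9, 11, 4]
j=5: 4<11, vals[5] = 11+2 = 13 → [5, 5, 7, 9, 11, 13]

13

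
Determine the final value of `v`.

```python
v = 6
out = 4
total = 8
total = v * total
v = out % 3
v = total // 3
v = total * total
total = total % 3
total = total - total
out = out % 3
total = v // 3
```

2304

total = 6*8 = 48
v = 4%3 = 1
v = 48//3 = 16
v = 48*48 = 2304
total = 48%3 = 0
total = 0-0 = 0
out = 4%3 = 1
total = 2304//3 = 768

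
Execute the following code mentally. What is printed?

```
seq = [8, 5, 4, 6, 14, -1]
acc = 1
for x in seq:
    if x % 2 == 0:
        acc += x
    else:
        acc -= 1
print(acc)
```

x=8: even, acc = 1+8 = 9
x=5: not even, acc = 9-1 = 8
x=4: even, acc = 8+4 = 12
x=6: even, acc = 12+6 = 18
x=14: even, acc = 18+14 = 32
x=-1: not even, acc = 32-1 = 31

31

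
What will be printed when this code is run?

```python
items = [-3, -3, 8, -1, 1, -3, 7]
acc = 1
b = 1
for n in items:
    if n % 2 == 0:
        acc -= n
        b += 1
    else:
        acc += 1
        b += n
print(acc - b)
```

n=-3: not even, acc = 1+1 = 2; b=-2
n=-3: not even, acc = 2+1 = 3; b=-5
n=8: even, acc = 3-8 = -5; b=-4
n=-1: not even, acc = (-5)+1 = -4; b=-5
n=1: not even, acc = (-4)+1 = -3; b=-4
n=-3: not even, acc = (-3)+1 = -2; b=-7
n=7: not even, acc = (-2)+1 = -1; b=0
acc-b = (-1)-0 = -1

-1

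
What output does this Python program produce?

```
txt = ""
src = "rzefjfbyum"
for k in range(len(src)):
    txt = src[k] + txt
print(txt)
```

k=0: prepend 'r' → 'r'
k=1: prepend 'z' → 'zr'
k=2: prepend 'e' → 'ezr'
k=3: prepend 'f' → 'fezr'
k=4: prepend 'j' → 'jfezr'
k=5: prepend 'f' → 'fjfezr'
k=6: prepend 'b' → 'bfjfezr'
k=7: prepend 'y' → 'ybfjfezr'
k=8: prepend 'u' → 'uybfjfezr'
k=9: prepend 'm' → 'muybfjfezr'

muybfjfezr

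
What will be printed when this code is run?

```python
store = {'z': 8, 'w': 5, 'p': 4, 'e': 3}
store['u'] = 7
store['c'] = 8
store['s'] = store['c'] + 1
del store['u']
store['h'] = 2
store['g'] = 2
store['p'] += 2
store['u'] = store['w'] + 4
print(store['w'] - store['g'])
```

store['u'] = 7 → {'z': 8, 'w': 5, 'p': 4, 'e': 3, 'u': 7}
store['c'] = 8 → {'z': 8, 'w': 5, 'p': 4, 'e': 3, 'u': 7, 'c': 8}
store['s'] = store['c']+1 = 9 → {'z': 8, 'w': 5, 'p': 4, 'e': 3, 'u': 7, 'c': 8, 's': 9}
del 'u' → {'z': 8, 'w': 5, 'p': 4, 'e': 3, 'c': 8, 's': 9}
store['h'] = 2 → {'z': 8, 'w': 5, 'p': 4, 'e': 3, 'c': 8, 's': 9, 'h': 2}
store['g'] = 2 → {'z': 8, 'w': 5, 'p': 4, 'e': 3, 'c': 8, 's': 9, 'h': 2, 'g': 2}
store['p'] = 4+2 = 6 → {'z': 8, 'w': 5, 'p': 6, 'e': 3, 'c': 8, 's': 9, 'h': 2, 'g': 2}
store['u'] = store['w']+4 = 9 → {'z': 8, 'w': 5, 'p': 6, 'e': 3, 'c': 8, 's': 9, 'h': 2, 'g': 2, 'u': 9}
store['w']-store['g'] = 5-2 = 3

3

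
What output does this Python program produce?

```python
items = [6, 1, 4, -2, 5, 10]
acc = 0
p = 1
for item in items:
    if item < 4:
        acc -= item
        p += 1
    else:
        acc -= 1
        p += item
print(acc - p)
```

-31

item=6: not <4, acc = 0-1 = -1; p=7
item=1: <4, acc = (-1)-1 = -2; p=8
item=4: not <4, acc = (-2)-1 = -3; p=12
item=-2: <4, acc = (-3)-(-2) = -1; p=13
item=5: not <4, acc = (-1)-1 = -2; p=18
item=10: not <4, acc = (-2)-1 = -3; p=28
acc-p = (-3)-28 = -31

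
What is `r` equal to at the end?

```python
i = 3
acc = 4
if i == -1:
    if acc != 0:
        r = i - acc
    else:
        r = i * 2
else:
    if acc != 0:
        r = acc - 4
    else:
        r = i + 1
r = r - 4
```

-4

i=3, acc=4
i == -1 is False; acc != 0 is True
→ r = acc - 4 = 0
r = 0-4 = -4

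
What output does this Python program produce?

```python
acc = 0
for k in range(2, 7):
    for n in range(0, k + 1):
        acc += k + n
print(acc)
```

165

k=2,n=0: acc = 0+2 = 2
k=2,n=1: acc = 2+3 = 5
k=2,n=2: acc = 5+4 = 9
k=3,n=0: acc = 9+3 = 12
k=3,n=1: acc = 12+4 = 16
k=3,n=2: acc = 16+5 = 21
k=3,n=3: acc = 21+6 = 27
k=4,n=0: acc = 27+4 = 31
k=4,n=1: acc = 31+5 = 36
k=4,n=2: acc = 36+6 = 42
k=4,n=3: acc = 42+7 = 49
k=4,n=4: acc = 49+8 = 57
k=5,n=0: acc = 57+5 = 62
k=5,n=1: acc = 62+6 = 68
k=5,n=2: acc = 68+7 = 75
k=5,n=3: acc = 75+8 = 83
k=5,n=4: acc = 83+9 = 92
k=5,n=5: acc = 92+10 = 102
k=6,n=0: acc = 102+6 = 108
k=6,n=1: acc = 108+7 = 115
k=6,n=2: acc = 115+8 = 123
k=6,n=3: acc = 123+9 = 132
k=6,n=4: acc = 132+10 = 142
k=6,n=5: acc = 142+11 = 153
k=6,n=6: acc = 153+12 = 165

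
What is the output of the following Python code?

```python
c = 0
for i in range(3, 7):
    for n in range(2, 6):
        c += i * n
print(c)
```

i=3,n=2: c = 0+6 = 6
i=3,n=3: c = 6+9 = 15
i=3,n=4: c = 15+12 = 27
i=3,n=5: c = 27+15 = 42
i=4,n=2: c = 42+8 = 50
i=4,n=3: c = 50+12 = 62
i=4,n=4: c = 62+16 = 78
i=4,n=5: c = 78+20 = 98
i=5,n=2: c = 98+10 = 108
i=5,n=3: c = 108+15 = 123
i=5,n=4: c = 123+20 = 143
i=5,n=5: c = 143+25 = 168
i=6,n=2: c = 168+12 = 180
i=6,n=3: c = 180+18 = 198
i=6,n=4: c = 198+24 = 222
i=6,n=5: c = 222+30 = 252

252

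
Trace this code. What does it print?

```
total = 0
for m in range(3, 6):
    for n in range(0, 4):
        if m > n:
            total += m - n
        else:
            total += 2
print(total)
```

m=3,n=0: 3>0, total = 0+3 = 3
m=3,n=1: 3>1, total = 3+2 = 5
m=3,n=2: 3>2, total = 5+1 = 6
m=3,n=3: not 3>3, total = 6+2 = 8
m=4,n=0: 4>0, total = 8+4 = 12
m=4,n=1: 4>1, total = 12+3 = 15
m=4,n=2: 4>2, total = 15+2 = 17
m=4,n=3: 4>3, total = 17+1 = 18
m=5,n=0: 5>0, total = 18+5 = 23
m=5,n=1: 5>1, total = 23+4 = 27
m=5,n=2: 5>2, total = 27+3 = 30
m=5,n=3: 5>3, total = 30+2 = 32

32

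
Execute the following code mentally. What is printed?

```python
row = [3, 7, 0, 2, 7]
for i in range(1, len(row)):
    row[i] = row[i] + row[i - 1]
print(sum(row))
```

i=1: row[1] = 7+3 = 10 → [3, 10, 0, 2, 7]
i=2: row[2] = 0+10 = 10 → [3, 10, 10, 2, 7]
i=3: row[3] = 2+10 = 12 → [3, 10, 10, 12, 7]
i=4: row[4] = 7+12 = 19 → [3, 10, 10, 12, 19]
sum = 54

54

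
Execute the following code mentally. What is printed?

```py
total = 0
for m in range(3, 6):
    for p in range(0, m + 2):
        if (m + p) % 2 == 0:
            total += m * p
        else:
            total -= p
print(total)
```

54

m=3,p=0: odd sum, total = 0-0 = 0
m=3,p=1: even sum, total = 0+3 = 3
m=3,p=2: odd sum, total = 3-2 = 1
m=3,p=3: even sum, total = 1+9 = 10
m=3,p=4: odd sum, total = 10-4 = 6
m=4,p=0: even sum, total = 6+0 = 6
m=4,p=1: odd sum, total = 6-1 = 5
m=4,p=2: even sum, total = 5+8 = 13
m=4,p=3: odd sum, total = 13-3 = 10
m=4,p=4: even sum, total = 10+16 = 26
m=4,p=5: odd sum, total = 26-5 = 21
m=5,p=0: odd sum, total = 21-0 = 21
m=5,p=1: even sum, total = 21+5 = 26
m=5,p=2: odd sum, total = 26-2 = 24
m=5,p=3: even sum, total = 24+15 = 39
m=5,p=4: odd sum, total = 39-4 = 35
m=5,p=5: even sum, total = 35+25 = 60
m=5,p=6: odd sum, total = 60-6 = 54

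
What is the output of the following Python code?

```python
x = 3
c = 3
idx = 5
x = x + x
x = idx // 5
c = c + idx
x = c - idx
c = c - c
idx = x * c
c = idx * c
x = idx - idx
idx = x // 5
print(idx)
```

0

x = 3+3 = 6
x = 5//5 = 1
c = 3+5 = 8
x = 8-5 = 3
c = 8-8 = 0
idx = 3*0 = 0
c = 0*0 = 0
x = 0-0 = 0
idx = 0//5 = 0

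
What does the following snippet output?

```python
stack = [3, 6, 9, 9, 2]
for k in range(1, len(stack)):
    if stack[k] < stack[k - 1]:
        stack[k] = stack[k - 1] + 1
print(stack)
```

k=1: 6>=3, unchanged → [3, 6, 9, 9, 2]
k=2: 9>=6, unchanged → [3, 6, 9, 9, 2]
k=3: 9>=9, unchanged → [3, 6, 9, 9, 2]
k=4: 2<9, stack[4] = 9+1 = 10 → [3, 6, 9, 9, 10]

[3, 6, 9, 9, 10]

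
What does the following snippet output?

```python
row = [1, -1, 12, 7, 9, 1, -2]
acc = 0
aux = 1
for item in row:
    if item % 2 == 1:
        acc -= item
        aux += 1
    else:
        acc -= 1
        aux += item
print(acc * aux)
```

-304

item=1: odd, acc = 0-1 = -1; aux=2
item=-1: odd, acc = (-1)-(-1) = 0; aux=3
item=12: not odd, acc = 0-1 = -1; aux=15
item=7: odd, acc = (-1)-7 = -8; aux=16
item=9: odd, acc = (-8)-9 = -17; aux=17
item=1: odd, acc = (-17)-1 = -18; aux=18
item=-2: not odd, acc = (-18)-1 = -19; aux=16
acc*aux = (-19)*16 = -304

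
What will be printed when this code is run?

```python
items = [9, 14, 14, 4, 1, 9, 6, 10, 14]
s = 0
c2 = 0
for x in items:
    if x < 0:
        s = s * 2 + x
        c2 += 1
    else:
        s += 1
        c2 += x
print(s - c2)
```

-72

x=9: not <0, s = 0+1 = 1; c2=9
x=14: not <0, s = 1+1 = 2; c2=23
x=14: not <0, s = 2+1 = 3; c2=37
x=4: not <0, s = 3+1 = 4; c2=41
x=1: not <0, s = 4+1 = 5; c2=42
x=9: not <0, s = 5+1 = 6; c2=51
x=6: not <0, s = 6+1 = 7; c2=57
x=10: not <0, s = 7+1 = 8; c2=67
x=14: not <0, s = 8+1 = 9; c2=81
s-c2 = 9-81 = -72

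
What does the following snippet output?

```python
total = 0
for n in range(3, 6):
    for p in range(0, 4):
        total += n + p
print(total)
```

n=3,p=0: total = 0+3 = 3
n=3,p=1: total = 3+4 = 7
n=3,p=2: total = 7+5 = 12
n=3,p=3: total = 12+6 = 18
n=4,p=0: total = 18+4 = 22
n=4,p=1: total = 22+5 = 27
n=4,p=2: total = 27+6 = 33
n=4,p=3: total = 33+7 = 40
n=5,p=0: total = 40+5 = 45
n=5,p=1: total = 45+6 = 51
n=5,p=2: total = 51+7 = 58
n=5,p=3: total = 58+8 = 66

66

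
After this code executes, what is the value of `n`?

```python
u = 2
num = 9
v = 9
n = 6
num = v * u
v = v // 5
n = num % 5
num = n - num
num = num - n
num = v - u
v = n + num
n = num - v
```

num = 9*2 = 18
v = 9//5 = 1
n = 18%5 = 3
num = 3-18 = -15
num = (-15)-3 = -18
num = 1-2 = -1
v = 3+(-1) = 2
n = (-1)-2 = -3

-3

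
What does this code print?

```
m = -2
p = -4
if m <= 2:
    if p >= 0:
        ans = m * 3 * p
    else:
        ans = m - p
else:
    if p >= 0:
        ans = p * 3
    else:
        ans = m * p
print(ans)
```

m=-2, p=-4
m <= 2 is True; p >= 0 is False
→ ans = m - p = 2

2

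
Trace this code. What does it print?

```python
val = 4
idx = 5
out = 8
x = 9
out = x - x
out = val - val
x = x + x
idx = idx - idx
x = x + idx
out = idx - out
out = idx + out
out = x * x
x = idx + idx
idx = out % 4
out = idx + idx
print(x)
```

out = 9-9 = 0
out = 4-4 = 0
x = 9+9 = 18
idx = 5-5 = 0
x = 18+0 = 18
out = 0-0 = 0
out = 0+0 = 0
out = 18*18 = 324
x = 0+0 = 0
idx = 324%4 = 0
out = 0+0 = 0

0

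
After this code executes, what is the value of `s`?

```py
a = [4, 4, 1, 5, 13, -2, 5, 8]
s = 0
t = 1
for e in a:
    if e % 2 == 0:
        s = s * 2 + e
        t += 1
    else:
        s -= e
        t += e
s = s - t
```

e=4: even, s = 0*2+4 = 4; t=2
e=4: even, s = 4*2+4 = 12; t=3
e=1: not even, s = 12-1 = 11; t=4
e=5: not even, s = 11-5 = 6; t=9
e=13: not even, s = 6-13 = -7; t=22
e=-2: even, s = (-7)*2+(-2) = -16; t=23
e=5: not even, s = (-16)-5 = -21; t=28
e=8: even, s = (-21)*2+8 = -34; t=29
s-t = (-34)-29 = -63

-63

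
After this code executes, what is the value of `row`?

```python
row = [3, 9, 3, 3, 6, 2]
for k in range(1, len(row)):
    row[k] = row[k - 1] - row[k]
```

[3, -6, -9, -12, -18, -20]

k=1: row[1] = 3-9 = -6 → [3, -6, 3, 3, 6, 2]
k=2: row[2] = (-6)-3 = -9 → [3, -6, -9, 3, 6, 2]
k=3: row[3] = (-9)-3 = -12 → [3, -6, -9, -12, 6, 2]
k=4: row[4] = (-12)-6 = -18 → [3, -6, -9, -12, -18, 2]
k=5: row[5] = (-18)-2 = -20 → [3, -6, -9, -12, -18, -20]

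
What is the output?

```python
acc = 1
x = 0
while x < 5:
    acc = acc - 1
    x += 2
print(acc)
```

-2

x=0: acc = 1-1 = 0
x=2: acc = 0-1 = -1
x=4: acc = (-1)-1 = -2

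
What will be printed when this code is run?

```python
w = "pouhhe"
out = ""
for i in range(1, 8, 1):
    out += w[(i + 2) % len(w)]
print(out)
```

hhepouh

i=1: add w[3]='h' → 'h'
i=2: add w[4]='h' → 'hh'
i=3: add w[5]='e' → 'hhe'
i=4: add w[0]='p' → 'hhep'
i=5: add w[1]='o' → 'hhepo'
i=6: add w[2]='u' → 'hhepou'
i=7: add w[3]='h' → 'hhepouh'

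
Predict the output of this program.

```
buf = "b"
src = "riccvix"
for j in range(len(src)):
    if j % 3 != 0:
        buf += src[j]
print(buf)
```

bicvi

j=0: skip
j=1: add 'i' → 'bi'
j=2: add 'c' → 'bic'
j=3: skip
j=4: add 'v' → 'bicv'
j=5: add 'i' → 'bicvi'
j=6: skip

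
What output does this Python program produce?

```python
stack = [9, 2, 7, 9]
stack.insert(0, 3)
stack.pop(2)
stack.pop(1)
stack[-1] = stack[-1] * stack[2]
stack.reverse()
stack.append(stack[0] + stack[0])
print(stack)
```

[81, 7, 3, 162]

insert 3 at 0 → [3, 9, 2, 7, 9]
pop(2) removes 2 → [3, 9, 7, 9]
pop(1) removes 9 → [3, 7, 9]
stack[-1] = stack[-1]*stack[2] = 9*9 = 81 → [3, 7, 81]
reverse → [81, 7, 3]
append stack[0]+stack[0] = 81+81 = 162 → [81, 7, 3, 162]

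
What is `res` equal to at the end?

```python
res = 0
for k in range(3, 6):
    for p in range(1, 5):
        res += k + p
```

k=3,p=1: res = 0+4 = 4
k=3,p=2: res = 4+5 = 9
k=3,p=3: res = 9+6 = 15
k=3,p=4: res = 15+7 = 22
k=4,p=1: res = 22+5 = 27
k=4,p=2: res = 27+6 = 33
k=4,p=3: res = 33+7 = 40
k=4,p=4: res = 40+8 = 48
k=5,p=1: res = 48+6 = 54
k=5,p=2: res = 54+7 = 61
k=5,p=3: res = 61+8 = 69
k=5,p=4: res = 69+9 = 78

78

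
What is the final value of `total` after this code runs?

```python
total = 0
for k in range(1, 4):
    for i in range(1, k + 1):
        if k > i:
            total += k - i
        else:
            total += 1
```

k=1,i=1: not 1>1, total = 0+1 = 1
k=2,i=1: 2>1, total = 1+1 = 2
k=2,i=2: not 2>2, total = 2+1 = 3
k=3,i=1: 3>1, total = 3+2 = 5
k=3,i=2: 3>2, total = 5+1 = 6
k=3,i=3: not 3>3, total = 6+1 = 7

7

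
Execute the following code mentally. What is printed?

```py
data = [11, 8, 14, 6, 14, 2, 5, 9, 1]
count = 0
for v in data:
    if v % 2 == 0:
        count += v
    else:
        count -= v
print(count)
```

v=11: not even, count = 0-11 = -11
v=8: even, count = (-11)+8 = -3
v=14: even, count = (-3)+14 = 11
v=6: even, count = 11+6 = 17
v=14: even, count = 17+14 = 31
v=2: even, count = 31+2 = 33
v=5: not even, count = 33-5 = 28
v=9: not even, count = 28-9 = 19
v=1: not even, count = 19-1 = 18

18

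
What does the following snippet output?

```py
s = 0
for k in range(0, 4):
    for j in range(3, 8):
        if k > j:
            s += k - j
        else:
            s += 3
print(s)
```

60

k=0,j=3: not 0>3, s = 0+3 = 3
k=0,j=4: not 0>4, s = 3+3 = 6
k=0,j=5: not 0>5, s = 6+3 = 9
k=0,j=6: not 0>6, s = 9+3 = 12
k=0,j=7: not 0>7, s = 12+3 = 15
k=1,j=3: not 1>3, s = 15+3 = 18
k=1,j=4: not 1>4, s = 18+3 = 21
k=1,j=5: not 1>5, s = 21+3 = 24
k=1,j=6: not 1>6, s = 24+3 = 27
k=1,j=7: not 1>7, s = 27+3 = 30
k=2,j=3: not 2>3, s = 30+3 = 33
k=2,j=4: not 2>4, s = 33+3 = 36
k=2,j=5: not 2>5, s = 36+3 = 39
k=2,j=6: not 2>6, s = 39+3 = 42
k=2,j=7: not 2>7, s = 42+3 = 45
k=3,j=3: not 3>3, s = 45+3 = 48
k=3,j=4: not 3>4, s = 48+3 = 51
k=3,j=5: not 3>5, s = 51+3 = 54
k=3,j=6: not 3>6, s = 54+3 = 57
k=3,j=7: not 3>7, s = 57+3 = 60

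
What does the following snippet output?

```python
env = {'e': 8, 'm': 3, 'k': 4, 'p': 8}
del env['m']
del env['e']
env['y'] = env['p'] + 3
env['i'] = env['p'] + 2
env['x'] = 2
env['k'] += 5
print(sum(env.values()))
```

del 'm' → {'e': 8, 'k': 4, 'p': 8}
del 'e' → {'k': 4, 'p': 8}
env['y'] = env['p']+3 = 11 → {'k': 4, 'p': 8, 'y': 11}
env['i'] = env['p']+2 = 10 → {'k': 4, 'p': 8, 'y': 11, 'i': 10}
env['x'] = 2 → {'k': 4, 'p': 8, 'y': 11, 'i': 10, 'x': 2}
env['k'] = 4+5 = 9 → {'k': 9, 'p': 8, 'y': 11, 'i': 10, 'x': 2}
sum of values = 40

40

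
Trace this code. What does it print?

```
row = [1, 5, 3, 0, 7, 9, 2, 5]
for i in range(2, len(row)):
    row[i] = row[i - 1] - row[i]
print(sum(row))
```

-46

i=2: row[2] = 5-3 = 2 → [1, 5, 2, 0, 7, 9, 2, 5]
i=3: row[3] = 2-0 = 2 → [1, 5, 2, 2, 7, 9, 2, 5]
i=4: row[4] = 2-7 = -5 → [1, 5, 2, 2, -5, 9, 2, 5]
i=5: row[5] = (-5)-9 = -14 → [1, 5, 2, 2, -5, -14, 2, 5]
i=6: row[6] = (-14)-2 = -16 → [1, 5, 2, 2, -5, -14, -16, 5]
i=7: row[7] = (-16)-5 = -21 → [1, 5, 2, 2, -5, -14, -16, -21]
sum = -46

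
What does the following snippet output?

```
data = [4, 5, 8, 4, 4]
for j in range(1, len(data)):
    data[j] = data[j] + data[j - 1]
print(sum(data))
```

j=1: data[1] = 5+4 = 9 → [4, 9, 8, 4, 4]
j=2: data[2] = 8+9 = 17 → [4, 9, 17, 4, 4]
j=3: data[3] = 4+17 = 21 → [4, 9, 17, 21, 4]
j=4: data[4] = 4+21 = 25 → [4, 9, 17, 21, 25]
sum = 76

76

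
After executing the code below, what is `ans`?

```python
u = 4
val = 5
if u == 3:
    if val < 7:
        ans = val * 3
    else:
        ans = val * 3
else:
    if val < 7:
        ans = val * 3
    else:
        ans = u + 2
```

15

u=4, val=5
u == 3 is False; val < 7 is True
→ ans = val * 3 = 15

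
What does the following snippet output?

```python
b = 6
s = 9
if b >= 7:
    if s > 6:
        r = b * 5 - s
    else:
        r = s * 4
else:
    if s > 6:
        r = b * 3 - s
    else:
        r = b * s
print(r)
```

b=6, s=9
b >= 7 is False; s > 6 is True
→ r = b * 3 - s = 9

9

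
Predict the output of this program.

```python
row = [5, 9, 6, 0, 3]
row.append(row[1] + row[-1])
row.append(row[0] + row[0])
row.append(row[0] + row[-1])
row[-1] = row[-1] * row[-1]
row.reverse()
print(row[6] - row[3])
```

6

append row[1]+row[-1] = 9+3 = 12 → [5, 9, 6, 0, 3, 12]
append row[0]+row[0] = 5+5 = 10 → [5, 9, 6, 0, 3, 12, 10]
append row[0]+row[-1] = 5+10 = 15 → [5, 9, 6, 0, 3, 12, 10, 15]
row[-1] = row[-1]*row[-1] = 15*15 = 225 → [5, 9, 6, 0, 3, 12, 10, 225]
reverse → [225, 10, 12, 3, 0, 6, 9, 5]
row[6]-row[3] = 9-3 = 6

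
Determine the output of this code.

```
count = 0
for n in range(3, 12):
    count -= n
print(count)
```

n=3: count = 0-3 = -3
n=4: count = (-3)-4 = -7
n=5: count = (-7)-5 = -12
n=6: count = (-12)-6 = -18
n=7: count = (-18)-7 = -25
n=8: count = (-25)-8 = -33
n=9: count = (-33)-9 = -42
n=10: count = (-42)-10 = -52
n=11: count = (-52)-11 = -63

-63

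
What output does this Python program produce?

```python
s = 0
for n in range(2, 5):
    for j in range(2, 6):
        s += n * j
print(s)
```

126

n=2,j=2: s = 0+4 = 4
n=2,j=3: s = 4+6 = 10
n=2,j=4: s = 10+8 = 18
n=2,j=5: s = 18+10 = 28
n=3,j=2: s = 28+6 = 34
n=3,j=3: s = 34+9 = 43
n=3,j=4: s = 43+12 = 55
n=3,j=5: s = 55+15 = 70
n=4,j=2: s = 70+8 = 78
n=4,j=3: s = 78+12 = 90
n=4,j=4: s = 90+16 = 106
n=4,j=5: s = 106+20 = 126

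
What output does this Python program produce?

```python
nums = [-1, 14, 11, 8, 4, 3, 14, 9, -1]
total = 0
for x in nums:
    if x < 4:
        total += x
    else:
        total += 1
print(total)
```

7

x=-1: <4, total = 0+(-1) = -1
x=14: not <4, total = (-1)+1 = 0
x=11: not <4, total = 0+1 = 1
x=8: not <4, total = 1+1 = 2
x=4: not <4, total = 2+1 = 3
x=3: <4, total = 3+3 = 6
x=14: not <4, total = 6+1 = 7
x=9: not <4, total = 7+1 = 8
x=-1: <4, total = 8+(-1) = 7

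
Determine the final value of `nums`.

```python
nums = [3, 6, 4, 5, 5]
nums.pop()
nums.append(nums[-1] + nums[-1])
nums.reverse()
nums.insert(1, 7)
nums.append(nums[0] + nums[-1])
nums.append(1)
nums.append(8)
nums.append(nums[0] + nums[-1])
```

[10, 7, 5, 4, 6, 3, 13, 1, 8, 18]

pop() removes 5 → [3, 6, 4, 5]
append nums[-1]+nums[-1] = 5+5 = 10 → [3, 6, 4, 5, 10]
reverse → [10, 5, 4, 6, 3]
insert 7 at 1 → [10, 7, 5, 4, 6, 3]
append nums[0]+nums[-1] = 10+3 = 13 → [10, 7, 5, 4, 6, 3, 13]
append 1 → [10, 7, 5, 4, 6, 3, 13, 1]
append 8 → [10, 7, 5, 4, 6, 3, 13, 1, 8]
append nums[0]+nums[-1] = 10+8 = 18 → [10, 7, 5, 4, 6, 3, 13, 1, 8, 18]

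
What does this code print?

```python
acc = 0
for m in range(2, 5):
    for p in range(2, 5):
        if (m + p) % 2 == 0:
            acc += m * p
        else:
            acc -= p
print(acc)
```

m=2,p=2: even sum, acc = 0+4 = 4
m=2,p=3: odd sum, acc = 4-3 = 1
m=2,p=4: even sum, acc = 1+8 = 9
m=3,p=2: odd sum, acc = 9-2 = 7
m=3,p=3: even sum, acc = 7+9 = 16
m=3,p=4: odd sum, acc = 16-4 = 12
m=4,p=2: even sum, acc = 12+8 = 20
m=4,p=3: odd sum, acc = 20-3 = 17
m=4,p=4: even sum, acc = 17+16 = 33

33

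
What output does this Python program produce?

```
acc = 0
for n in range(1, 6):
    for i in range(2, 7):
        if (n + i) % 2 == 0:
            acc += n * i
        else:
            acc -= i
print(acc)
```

n=1,i=2: odd sum, acc = 0-2 = -2
n=1,i=3: even sum, acc = (-2)+3 = 1
n=1,i=4: odd sum, acc = 1-4 = -3
n=1,i=5: even sum, acc = (-3)+5 = 2
n=1,i=6: odd sum, acc = 2-6 = -4
n=2,i=2: even sum, acc = (-4)+4 = 0
n=2,i=3: odd sum, acc = 0-3 = -3
n=2,i=4: even sum, acc = (-3)+8 = 5
n=2,i=5: odd sum, acc = 5-5 = 0
n=2,i=6: even sum, acc = 0+12 = 12
n=3,i=2: odd sum, acc = 12-2 = 10
n=3,i=3: even sum, acc = 10+9 = 19
n=3,i=4: odd sum, acc = 19-4 = 15
n=3,i=5: even sum, acc = 15+15 = 30
n=3,i=6: odd sum, acc = 30-6 = 24
n=4,i=2: even sum, acc = 24+8 = 32
n=4,i=3: odd sum, acc = 32-3 = 29
n=4,i=4: even sum, acc = 29+16 = 45
n=4,i=5: odd sum, acc = 45-5 = 40
n=4,i=6: even sum, acc = 40+24 = 64
n=5,i=2: odd sum, acc = 64-2 = 62
n=5,i=3: even sum, acc = 62+15 = 77
n=5,i=4: odd sum, acc = 77-4 = 73
n=5,i=5: even sum, acc = 73+25 = 98
n=5,i=6: odd sum, acc = 98-6 = 92

92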